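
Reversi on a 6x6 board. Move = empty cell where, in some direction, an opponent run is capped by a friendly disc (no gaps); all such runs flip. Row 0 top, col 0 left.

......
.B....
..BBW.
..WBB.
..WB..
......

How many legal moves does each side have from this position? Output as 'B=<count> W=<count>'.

-- B to move --
(1,3): no bracket -> illegal
(1,4): flips 1 -> legal
(1,5): flips 1 -> legal
(2,1): flips 1 -> legal
(2,5): flips 1 -> legal
(3,1): flips 1 -> legal
(3,5): no bracket -> illegal
(4,1): flips 2 -> legal
(5,1): flips 1 -> legal
(5,2): flips 2 -> legal
(5,3): no bracket -> illegal
B mobility = 8
-- W to move --
(0,0): no bracket -> illegal
(0,1): no bracket -> illegal
(0,2): no bracket -> illegal
(1,0): no bracket -> illegal
(1,2): flips 1 -> legal
(1,3): no bracket -> illegal
(1,4): flips 1 -> legal
(2,0): no bracket -> illegal
(2,1): flips 2 -> legal
(2,5): no bracket -> illegal
(3,1): no bracket -> illegal
(3,5): flips 2 -> legal
(4,4): flips 2 -> legal
(4,5): no bracket -> illegal
(5,2): no bracket -> illegal
(5,3): no bracket -> illegal
(5,4): flips 1 -> legal
W mobility = 6

Answer: B=8 W=6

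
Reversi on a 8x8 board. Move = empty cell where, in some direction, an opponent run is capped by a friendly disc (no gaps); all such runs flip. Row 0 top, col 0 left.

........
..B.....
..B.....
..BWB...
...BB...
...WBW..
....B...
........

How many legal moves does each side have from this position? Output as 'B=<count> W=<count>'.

Answer: B=8 W=5

Derivation:
-- B to move --
(2,3): flips 1 -> legal
(2,4): no bracket -> illegal
(4,2): flips 1 -> legal
(4,5): no bracket -> illegal
(4,6): flips 1 -> legal
(5,2): flips 1 -> legal
(5,6): flips 1 -> legal
(6,2): flips 1 -> legal
(6,3): flips 1 -> legal
(6,5): no bracket -> illegal
(6,6): flips 1 -> legal
B mobility = 8
-- W to move --
(0,1): no bracket -> illegal
(0,2): no bracket -> illegal
(0,3): no bracket -> illegal
(1,1): flips 1 -> legal
(1,3): no bracket -> illegal
(2,1): no bracket -> illegal
(2,3): no bracket -> illegal
(2,4): no bracket -> illegal
(2,5): no bracket -> illegal
(3,1): flips 1 -> legal
(3,5): flips 2 -> legal
(4,1): no bracket -> illegal
(4,2): no bracket -> illegal
(4,5): no bracket -> illegal
(5,2): no bracket -> illegal
(6,3): no bracket -> illegal
(6,5): no bracket -> illegal
(7,3): flips 1 -> legal
(7,4): no bracket -> illegal
(7,5): flips 1 -> legal
W mobility = 5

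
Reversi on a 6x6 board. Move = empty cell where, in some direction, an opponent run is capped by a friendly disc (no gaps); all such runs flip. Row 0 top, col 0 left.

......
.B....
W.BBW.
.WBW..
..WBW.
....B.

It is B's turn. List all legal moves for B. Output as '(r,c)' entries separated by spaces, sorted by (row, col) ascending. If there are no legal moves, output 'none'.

Answer: (2,5) (3,0) (3,4) (4,0) (4,1) (4,5) (5,2) (5,5)

Derivation:
(1,0): no bracket -> illegal
(1,3): no bracket -> illegal
(1,4): no bracket -> illegal
(1,5): no bracket -> illegal
(2,1): no bracket -> illegal
(2,5): flips 1 -> legal
(3,0): flips 1 -> legal
(3,4): flips 2 -> legal
(3,5): no bracket -> illegal
(4,0): flips 1 -> legal
(4,1): flips 1 -> legal
(4,5): flips 1 -> legal
(5,1): no bracket -> illegal
(5,2): flips 1 -> legal
(5,3): no bracket -> illegal
(5,5): flips 2 -> legal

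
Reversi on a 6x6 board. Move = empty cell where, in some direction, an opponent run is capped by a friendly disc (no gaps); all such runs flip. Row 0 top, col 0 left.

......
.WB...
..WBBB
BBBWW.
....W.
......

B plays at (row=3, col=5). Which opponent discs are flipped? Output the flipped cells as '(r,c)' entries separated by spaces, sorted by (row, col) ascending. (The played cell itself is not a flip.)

Answer: (3,3) (3,4)

Derivation:
Dir NW: first cell 'B' (not opp) -> no flip
Dir N: first cell 'B' (not opp) -> no flip
Dir NE: edge -> no flip
Dir W: opp run (3,4) (3,3) capped by B -> flip
Dir E: edge -> no flip
Dir SW: opp run (4,4), next='.' -> no flip
Dir S: first cell '.' (not opp) -> no flip
Dir SE: edge -> no flip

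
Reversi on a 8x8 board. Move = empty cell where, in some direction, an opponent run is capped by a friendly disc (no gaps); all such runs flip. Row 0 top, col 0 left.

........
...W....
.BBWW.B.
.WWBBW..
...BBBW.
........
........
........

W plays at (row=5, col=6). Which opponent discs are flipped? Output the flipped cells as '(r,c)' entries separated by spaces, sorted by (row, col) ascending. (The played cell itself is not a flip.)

Dir NW: opp run (4,5) (3,4) capped by W -> flip
Dir N: first cell 'W' (not opp) -> no flip
Dir NE: first cell '.' (not opp) -> no flip
Dir W: first cell '.' (not opp) -> no flip
Dir E: first cell '.' (not opp) -> no flip
Dir SW: first cell '.' (not opp) -> no flip
Dir S: first cell '.' (not opp) -> no flip
Dir SE: first cell '.' (not opp) -> no flip

Answer: (3,4) (4,5)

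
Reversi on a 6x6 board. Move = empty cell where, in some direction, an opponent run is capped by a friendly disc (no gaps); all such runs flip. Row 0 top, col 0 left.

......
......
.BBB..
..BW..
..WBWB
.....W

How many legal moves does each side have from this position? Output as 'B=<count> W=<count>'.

Answer: B=3 W=6

Derivation:
-- B to move --
(2,4): no bracket -> illegal
(3,1): no bracket -> illegal
(3,4): flips 1 -> legal
(3,5): no bracket -> illegal
(4,1): flips 1 -> legal
(5,1): no bracket -> illegal
(5,2): flips 1 -> legal
(5,3): no bracket -> illegal
(5,4): no bracket -> illegal
B mobility = 3
-- W to move --
(1,0): no bracket -> illegal
(1,1): flips 1 -> legal
(1,2): flips 2 -> legal
(1,3): flips 1 -> legal
(1,4): no bracket -> illegal
(2,0): no bracket -> illegal
(2,4): no bracket -> illegal
(3,0): no bracket -> illegal
(3,1): flips 1 -> legal
(3,4): no bracket -> illegal
(3,5): flips 1 -> legal
(4,1): no bracket -> illegal
(5,2): no bracket -> illegal
(5,3): flips 1 -> legal
(5,4): no bracket -> illegal
W mobility = 6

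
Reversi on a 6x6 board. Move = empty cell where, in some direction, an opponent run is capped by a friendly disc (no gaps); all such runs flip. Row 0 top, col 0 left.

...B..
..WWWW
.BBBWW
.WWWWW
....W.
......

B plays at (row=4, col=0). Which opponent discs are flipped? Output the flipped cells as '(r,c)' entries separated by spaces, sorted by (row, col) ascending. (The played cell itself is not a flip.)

Dir NW: edge -> no flip
Dir N: first cell '.' (not opp) -> no flip
Dir NE: opp run (3,1) capped by B -> flip
Dir W: edge -> no flip
Dir E: first cell '.' (not opp) -> no flip
Dir SW: edge -> no flip
Dir S: first cell '.' (not opp) -> no flip
Dir SE: first cell '.' (not opp) -> no flip

Answer: (3,1)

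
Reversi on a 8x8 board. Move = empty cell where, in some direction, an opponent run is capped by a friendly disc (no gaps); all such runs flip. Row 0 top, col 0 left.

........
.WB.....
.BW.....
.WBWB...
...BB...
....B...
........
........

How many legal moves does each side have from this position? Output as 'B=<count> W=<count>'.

Answer: B=6 W=7

Derivation:
-- B to move --
(0,0): flips 3 -> legal
(0,1): flips 1 -> legal
(0,2): no bracket -> illegal
(1,0): flips 1 -> legal
(1,3): no bracket -> illegal
(2,0): no bracket -> illegal
(2,3): flips 2 -> legal
(2,4): no bracket -> illegal
(3,0): flips 1 -> legal
(4,0): no bracket -> illegal
(4,1): flips 1 -> legal
(4,2): no bracket -> illegal
B mobility = 6
-- W to move --
(0,1): no bracket -> illegal
(0,2): flips 1 -> legal
(0,3): no bracket -> illegal
(1,0): no bracket -> illegal
(1,3): flips 1 -> legal
(2,0): flips 1 -> legal
(2,3): no bracket -> illegal
(2,4): no bracket -> illegal
(2,5): no bracket -> illegal
(3,0): no bracket -> illegal
(3,5): flips 1 -> legal
(4,1): no bracket -> illegal
(4,2): flips 1 -> legal
(4,5): no bracket -> illegal
(5,2): no bracket -> illegal
(5,3): flips 1 -> legal
(5,5): flips 1 -> legal
(6,3): no bracket -> illegal
(6,4): no bracket -> illegal
(6,5): no bracket -> illegal
W mobility = 7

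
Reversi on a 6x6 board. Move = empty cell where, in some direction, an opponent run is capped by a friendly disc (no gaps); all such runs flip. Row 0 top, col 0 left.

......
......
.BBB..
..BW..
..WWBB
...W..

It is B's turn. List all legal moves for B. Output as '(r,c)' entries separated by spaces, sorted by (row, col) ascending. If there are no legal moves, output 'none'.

(2,4): no bracket -> illegal
(3,1): no bracket -> illegal
(3,4): flips 1 -> legal
(4,1): flips 2 -> legal
(5,1): no bracket -> illegal
(5,2): flips 1 -> legal
(5,4): flips 1 -> legal

Answer: (3,4) (4,1) (5,2) (5,4)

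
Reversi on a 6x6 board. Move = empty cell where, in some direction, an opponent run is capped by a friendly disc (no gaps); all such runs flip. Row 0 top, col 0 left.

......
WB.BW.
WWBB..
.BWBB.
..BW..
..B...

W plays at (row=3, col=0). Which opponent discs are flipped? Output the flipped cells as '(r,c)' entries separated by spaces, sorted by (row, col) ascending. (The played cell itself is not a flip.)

Dir NW: edge -> no flip
Dir N: first cell 'W' (not opp) -> no flip
Dir NE: first cell 'W' (not opp) -> no flip
Dir W: edge -> no flip
Dir E: opp run (3,1) capped by W -> flip
Dir SW: edge -> no flip
Dir S: first cell '.' (not opp) -> no flip
Dir SE: first cell '.' (not opp) -> no flip

Answer: (3,1)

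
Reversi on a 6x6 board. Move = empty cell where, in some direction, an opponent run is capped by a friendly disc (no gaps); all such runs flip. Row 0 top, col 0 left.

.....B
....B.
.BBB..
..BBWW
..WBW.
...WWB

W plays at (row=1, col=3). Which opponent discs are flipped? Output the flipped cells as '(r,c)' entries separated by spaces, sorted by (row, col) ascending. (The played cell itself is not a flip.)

Answer: (2,3) (3,3) (4,3)

Derivation:
Dir NW: first cell '.' (not opp) -> no flip
Dir N: first cell '.' (not opp) -> no flip
Dir NE: first cell '.' (not opp) -> no flip
Dir W: first cell '.' (not opp) -> no flip
Dir E: opp run (1,4), next='.' -> no flip
Dir SW: opp run (2,2), next='.' -> no flip
Dir S: opp run (2,3) (3,3) (4,3) capped by W -> flip
Dir SE: first cell '.' (not opp) -> no flip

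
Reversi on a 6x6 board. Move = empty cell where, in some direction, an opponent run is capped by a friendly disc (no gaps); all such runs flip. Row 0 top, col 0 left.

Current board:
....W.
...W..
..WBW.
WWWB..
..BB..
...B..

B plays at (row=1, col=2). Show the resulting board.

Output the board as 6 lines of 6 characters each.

Place B at (1,2); scan 8 dirs for brackets.
Dir NW: first cell '.' (not opp) -> no flip
Dir N: first cell '.' (not opp) -> no flip
Dir NE: first cell '.' (not opp) -> no flip
Dir W: first cell '.' (not opp) -> no flip
Dir E: opp run (1,3), next='.' -> no flip
Dir SW: first cell '.' (not opp) -> no flip
Dir S: opp run (2,2) (3,2) capped by B -> flip
Dir SE: first cell 'B' (not opp) -> no flip
All flips: (2,2) (3,2)

Answer: ....W.
..BW..
..BBW.
WWBB..
..BB..
...B..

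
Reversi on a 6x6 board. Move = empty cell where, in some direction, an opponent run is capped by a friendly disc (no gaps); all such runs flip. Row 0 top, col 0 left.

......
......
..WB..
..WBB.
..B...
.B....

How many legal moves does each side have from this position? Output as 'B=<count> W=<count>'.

-- B to move --
(1,1): flips 1 -> legal
(1,2): flips 2 -> legal
(1,3): no bracket -> illegal
(2,1): flips 1 -> legal
(3,1): flips 1 -> legal
(4,1): flips 1 -> legal
(4,3): no bracket -> illegal
B mobility = 5
-- W to move --
(1,2): no bracket -> illegal
(1,3): no bracket -> illegal
(1,4): flips 1 -> legal
(2,4): flips 1 -> legal
(2,5): no bracket -> illegal
(3,1): no bracket -> illegal
(3,5): flips 2 -> legal
(4,0): no bracket -> illegal
(4,1): no bracket -> illegal
(4,3): no bracket -> illegal
(4,4): flips 1 -> legal
(4,5): no bracket -> illegal
(5,0): no bracket -> illegal
(5,2): flips 1 -> legal
(5,3): no bracket -> illegal
W mobility = 5

Answer: B=5 W=5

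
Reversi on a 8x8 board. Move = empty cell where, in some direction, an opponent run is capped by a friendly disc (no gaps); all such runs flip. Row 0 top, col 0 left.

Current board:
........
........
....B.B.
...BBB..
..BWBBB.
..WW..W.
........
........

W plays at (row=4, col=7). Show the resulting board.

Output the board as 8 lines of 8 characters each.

Place W at (4,7); scan 8 dirs for brackets.
Dir NW: first cell '.' (not opp) -> no flip
Dir N: first cell '.' (not opp) -> no flip
Dir NE: edge -> no flip
Dir W: opp run (4,6) (4,5) (4,4) capped by W -> flip
Dir E: edge -> no flip
Dir SW: first cell 'W' (not opp) -> no flip
Dir S: first cell '.' (not opp) -> no flip
Dir SE: edge -> no flip
All flips: (4,4) (4,5) (4,6)

Answer: ........
........
....B.B.
...BBB..
..BWWWWW
..WW..W.
........
........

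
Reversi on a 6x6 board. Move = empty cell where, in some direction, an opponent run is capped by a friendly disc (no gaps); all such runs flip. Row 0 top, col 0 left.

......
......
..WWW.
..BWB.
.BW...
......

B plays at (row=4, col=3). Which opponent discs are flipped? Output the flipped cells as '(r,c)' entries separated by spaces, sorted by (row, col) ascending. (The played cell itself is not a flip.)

Answer: (4,2)

Derivation:
Dir NW: first cell 'B' (not opp) -> no flip
Dir N: opp run (3,3) (2,3), next='.' -> no flip
Dir NE: first cell 'B' (not opp) -> no flip
Dir W: opp run (4,2) capped by B -> flip
Dir E: first cell '.' (not opp) -> no flip
Dir SW: first cell '.' (not opp) -> no flip
Dir S: first cell '.' (not opp) -> no flip
Dir SE: first cell '.' (not opp) -> no flip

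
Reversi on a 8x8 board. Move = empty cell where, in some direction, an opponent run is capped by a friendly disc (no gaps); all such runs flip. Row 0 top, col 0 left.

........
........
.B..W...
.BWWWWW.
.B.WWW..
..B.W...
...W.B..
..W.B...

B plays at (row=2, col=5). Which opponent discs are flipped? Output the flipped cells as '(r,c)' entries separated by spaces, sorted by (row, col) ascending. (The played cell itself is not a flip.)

Answer: (3,4) (4,3)

Derivation:
Dir NW: first cell '.' (not opp) -> no flip
Dir N: first cell '.' (not opp) -> no flip
Dir NE: first cell '.' (not opp) -> no flip
Dir W: opp run (2,4), next='.' -> no flip
Dir E: first cell '.' (not opp) -> no flip
Dir SW: opp run (3,4) (4,3) capped by B -> flip
Dir S: opp run (3,5) (4,5), next='.' -> no flip
Dir SE: opp run (3,6), next='.' -> no flip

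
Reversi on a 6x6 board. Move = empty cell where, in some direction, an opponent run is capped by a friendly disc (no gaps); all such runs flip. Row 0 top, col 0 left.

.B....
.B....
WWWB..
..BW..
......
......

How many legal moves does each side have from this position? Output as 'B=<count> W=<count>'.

-- B to move --
(1,0): flips 1 -> legal
(1,2): flips 1 -> legal
(1,3): no bracket -> illegal
(2,4): no bracket -> illegal
(3,0): no bracket -> illegal
(3,1): flips 1 -> legal
(3,4): flips 1 -> legal
(4,2): no bracket -> illegal
(4,3): flips 1 -> legal
(4,4): flips 2 -> legal
B mobility = 6
-- W to move --
(0,0): flips 1 -> legal
(0,2): flips 1 -> legal
(1,0): no bracket -> illegal
(1,2): no bracket -> illegal
(1,3): flips 1 -> legal
(1,4): no bracket -> illegal
(2,4): flips 1 -> legal
(3,1): flips 1 -> legal
(3,4): no bracket -> illegal
(4,1): no bracket -> illegal
(4,2): flips 1 -> legal
(4,3): flips 1 -> legal
W mobility = 7

Answer: B=6 W=7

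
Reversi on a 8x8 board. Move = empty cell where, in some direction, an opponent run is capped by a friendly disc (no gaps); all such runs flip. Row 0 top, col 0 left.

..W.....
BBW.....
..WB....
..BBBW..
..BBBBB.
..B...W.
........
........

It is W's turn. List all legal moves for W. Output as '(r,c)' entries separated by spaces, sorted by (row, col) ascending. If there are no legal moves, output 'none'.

(0,0): flips 1 -> legal
(0,1): no bracket -> illegal
(1,3): no bracket -> illegal
(1,4): no bracket -> illegal
(2,0): flips 1 -> legal
(2,1): no bracket -> illegal
(2,4): flips 1 -> legal
(2,5): no bracket -> illegal
(3,1): flips 3 -> legal
(3,6): flips 1 -> legal
(3,7): no bracket -> illegal
(4,1): no bracket -> illegal
(4,7): no bracket -> illegal
(5,1): no bracket -> illegal
(5,3): flips 1 -> legal
(5,4): no bracket -> illegal
(5,5): flips 3 -> legal
(5,7): flips 1 -> legal
(6,1): no bracket -> illegal
(6,2): flips 3 -> legal
(6,3): no bracket -> illegal

Answer: (0,0) (2,0) (2,4) (3,1) (3,6) (5,3) (5,5) (5,7) (6,2)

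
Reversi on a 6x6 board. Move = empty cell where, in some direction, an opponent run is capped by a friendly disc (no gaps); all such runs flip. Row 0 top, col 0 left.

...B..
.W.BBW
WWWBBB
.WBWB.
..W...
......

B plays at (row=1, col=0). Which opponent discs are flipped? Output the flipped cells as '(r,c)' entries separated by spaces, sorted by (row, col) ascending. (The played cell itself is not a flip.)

Dir NW: edge -> no flip
Dir N: first cell '.' (not opp) -> no flip
Dir NE: first cell '.' (not opp) -> no flip
Dir W: edge -> no flip
Dir E: opp run (1,1), next='.' -> no flip
Dir SW: edge -> no flip
Dir S: opp run (2,0), next='.' -> no flip
Dir SE: opp run (2,1) capped by B -> flip

Answer: (2,1)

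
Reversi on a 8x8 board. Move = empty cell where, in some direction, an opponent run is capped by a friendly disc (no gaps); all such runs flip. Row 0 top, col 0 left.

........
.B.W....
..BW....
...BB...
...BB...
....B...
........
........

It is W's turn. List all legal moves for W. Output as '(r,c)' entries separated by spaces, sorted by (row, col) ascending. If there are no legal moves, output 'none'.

(0,0): no bracket -> illegal
(0,1): no bracket -> illegal
(0,2): no bracket -> illegal
(1,0): no bracket -> illegal
(1,2): no bracket -> illegal
(2,0): no bracket -> illegal
(2,1): flips 1 -> legal
(2,4): no bracket -> illegal
(2,5): no bracket -> illegal
(3,1): flips 1 -> legal
(3,2): no bracket -> illegal
(3,5): no bracket -> illegal
(4,2): no bracket -> illegal
(4,5): flips 1 -> legal
(5,2): no bracket -> illegal
(5,3): flips 2 -> legal
(5,5): no bracket -> illegal
(6,3): no bracket -> illegal
(6,4): no bracket -> illegal
(6,5): no bracket -> illegal

Answer: (2,1) (3,1) (4,5) (5,3)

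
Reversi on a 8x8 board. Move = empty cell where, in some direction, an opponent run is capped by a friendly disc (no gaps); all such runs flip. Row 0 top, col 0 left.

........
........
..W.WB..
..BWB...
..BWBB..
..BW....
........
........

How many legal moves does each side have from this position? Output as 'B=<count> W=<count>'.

Answer: B=8 W=12

Derivation:
-- B to move --
(1,1): flips 2 -> legal
(1,2): flips 1 -> legal
(1,3): no bracket -> illegal
(1,4): flips 1 -> legal
(1,5): flips 2 -> legal
(2,1): no bracket -> illegal
(2,3): flips 1 -> legal
(3,1): no bracket -> illegal
(3,5): no bracket -> illegal
(5,4): flips 2 -> legal
(6,2): flips 1 -> legal
(6,3): no bracket -> illegal
(6,4): flips 1 -> legal
B mobility = 8
-- W to move --
(1,4): no bracket -> illegal
(1,5): no bracket -> illegal
(1,6): flips 2 -> legal
(2,1): flips 1 -> legal
(2,3): no bracket -> illegal
(2,6): flips 1 -> legal
(3,1): flips 2 -> legal
(3,5): flips 2 -> legal
(3,6): no bracket -> illegal
(4,1): flips 1 -> legal
(4,6): flips 2 -> legal
(5,1): flips 2 -> legal
(5,4): flips 2 -> legal
(5,5): flips 1 -> legal
(5,6): no bracket -> illegal
(6,1): flips 1 -> legal
(6,2): flips 3 -> legal
(6,3): no bracket -> illegal
W mobility = 12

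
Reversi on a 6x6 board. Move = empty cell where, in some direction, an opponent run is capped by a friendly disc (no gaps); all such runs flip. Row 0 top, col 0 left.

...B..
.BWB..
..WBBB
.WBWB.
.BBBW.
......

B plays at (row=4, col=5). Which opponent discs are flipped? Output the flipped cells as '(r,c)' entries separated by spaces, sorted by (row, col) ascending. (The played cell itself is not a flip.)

Answer: (4,4)

Derivation:
Dir NW: first cell 'B' (not opp) -> no flip
Dir N: first cell '.' (not opp) -> no flip
Dir NE: edge -> no flip
Dir W: opp run (4,4) capped by B -> flip
Dir E: edge -> no flip
Dir SW: first cell '.' (not opp) -> no flip
Dir S: first cell '.' (not opp) -> no flip
Dir SE: edge -> no flip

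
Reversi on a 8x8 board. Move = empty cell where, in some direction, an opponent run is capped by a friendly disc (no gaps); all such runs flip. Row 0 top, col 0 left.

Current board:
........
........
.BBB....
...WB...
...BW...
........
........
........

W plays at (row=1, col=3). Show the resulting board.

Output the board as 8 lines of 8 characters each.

Place W at (1,3); scan 8 dirs for brackets.
Dir NW: first cell '.' (not opp) -> no flip
Dir N: first cell '.' (not opp) -> no flip
Dir NE: first cell '.' (not opp) -> no flip
Dir W: first cell '.' (not opp) -> no flip
Dir E: first cell '.' (not opp) -> no flip
Dir SW: opp run (2,2), next='.' -> no flip
Dir S: opp run (2,3) capped by W -> flip
Dir SE: first cell '.' (not opp) -> no flip
All flips: (2,3)

Answer: ........
...W....
.BBW....
...WB...
...BW...
........
........
........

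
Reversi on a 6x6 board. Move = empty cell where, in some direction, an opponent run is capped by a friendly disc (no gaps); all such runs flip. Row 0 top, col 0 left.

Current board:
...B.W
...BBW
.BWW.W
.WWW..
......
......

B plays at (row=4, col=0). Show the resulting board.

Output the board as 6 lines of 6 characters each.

Place B at (4,0); scan 8 dirs for brackets.
Dir NW: edge -> no flip
Dir N: first cell '.' (not opp) -> no flip
Dir NE: opp run (3,1) (2,2) capped by B -> flip
Dir W: edge -> no flip
Dir E: first cell '.' (not opp) -> no flip
Dir SW: edge -> no flip
Dir S: first cell '.' (not opp) -> no flip
Dir SE: first cell '.' (not opp) -> no flip
All flips: (2,2) (3,1)

Answer: ...B.W
...BBW
.BBW.W
.BWW..
B.....
......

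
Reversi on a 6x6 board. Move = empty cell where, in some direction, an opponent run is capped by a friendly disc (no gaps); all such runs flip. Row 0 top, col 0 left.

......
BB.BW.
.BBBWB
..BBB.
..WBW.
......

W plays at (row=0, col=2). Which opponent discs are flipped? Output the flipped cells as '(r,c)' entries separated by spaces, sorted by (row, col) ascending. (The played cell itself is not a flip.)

Dir NW: edge -> no flip
Dir N: edge -> no flip
Dir NE: edge -> no flip
Dir W: first cell '.' (not opp) -> no flip
Dir E: first cell '.' (not opp) -> no flip
Dir SW: opp run (1,1), next='.' -> no flip
Dir S: first cell '.' (not opp) -> no flip
Dir SE: opp run (1,3) capped by W -> flip

Answer: (1,3)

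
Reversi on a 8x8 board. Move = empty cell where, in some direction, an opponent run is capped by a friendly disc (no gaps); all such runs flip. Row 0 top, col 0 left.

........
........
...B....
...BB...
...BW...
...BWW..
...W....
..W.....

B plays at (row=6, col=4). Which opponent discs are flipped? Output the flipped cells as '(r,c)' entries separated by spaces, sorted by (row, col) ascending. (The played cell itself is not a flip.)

Dir NW: first cell 'B' (not opp) -> no flip
Dir N: opp run (5,4) (4,4) capped by B -> flip
Dir NE: opp run (5,5), next='.' -> no flip
Dir W: opp run (6,3), next='.' -> no flip
Dir E: first cell '.' (not opp) -> no flip
Dir SW: first cell '.' (not opp) -> no flip
Dir S: first cell '.' (not opp) -> no flip
Dir SE: first cell '.' (not opp) -> no flip

Answer: (4,4) (5,4)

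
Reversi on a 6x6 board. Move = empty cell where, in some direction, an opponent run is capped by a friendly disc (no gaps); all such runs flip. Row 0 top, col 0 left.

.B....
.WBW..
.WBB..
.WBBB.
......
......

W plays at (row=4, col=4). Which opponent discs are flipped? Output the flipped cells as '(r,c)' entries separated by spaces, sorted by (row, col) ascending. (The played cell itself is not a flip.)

Dir NW: opp run (3,3) (2,2) capped by W -> flip
Dir N: opp run (3,4), next='.' -> no flip
Dir NE: first cell '.' (not opp) -> no flip
Dir W: first cell '.' (not opp) -> no flip
Dir E: first cell '.' (not opp) -> no flip
Dir SW: first cell '.' (not opp) -> no flip
Dir S: first cell '.' (not opp) -> no flip
Dir SE: first cell '.' (not opp) -> no flip

Answer: (2,2) (3,3)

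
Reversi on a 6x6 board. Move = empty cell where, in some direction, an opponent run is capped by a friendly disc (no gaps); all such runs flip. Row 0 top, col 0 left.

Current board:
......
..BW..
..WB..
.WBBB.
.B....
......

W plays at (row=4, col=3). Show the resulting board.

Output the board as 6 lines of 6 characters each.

Place W at (4,3); scan 8 dirs for brackets.
Dir NW: opp run (3,2), next='.' -> no flip
Dir N: opp run (3,3) (2,3) capped by W -> flip
Dir NE: opp run (3,4), next='.' -> no flip
Dir W: first cell '.' (not opp) -> no flip
Dir E: first cell '.' (not opp) -> no flip
Dir SW: first cell '.' (not opp) -> no flip
Dir S: first cell '.' (not opp) -> no flip
Dir SE: first cell '.' (not opp) -> no flip
All flips: (2,3) (3,3)

Answer: ......
..BW..
..WW..
.WBWB.
.B.W..
......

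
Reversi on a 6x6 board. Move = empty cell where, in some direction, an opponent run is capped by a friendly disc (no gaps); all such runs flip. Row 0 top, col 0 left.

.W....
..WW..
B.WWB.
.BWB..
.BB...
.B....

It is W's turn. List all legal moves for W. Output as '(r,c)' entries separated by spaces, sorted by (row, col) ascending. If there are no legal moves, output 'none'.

(1,0): no bracket -> illegal
(1,1): no bracket -> illegal
(1,4): no bracket -> illegal
(1,5): no bracket -> illegal
(2,1): no bracket -> illegal
(2,5): flips 1 -> legal
(3,0): flips 1 -> legal
(3,4): flips 1 -> legal
(3,5): flips 1 -> legal
(4,0): flips 1 -> legal
(4,3): flips 1 -> legal
(4,4): flips 1 -> legal
(5,0): flips 1 -> legal
(5,2): flips 1 -> legal
(5,3): no bracket -> illegal

Answer: (2,5) (3,0) (3,4) (3,5) (4,0) (4,3) (4,4) (5,0) (5,2)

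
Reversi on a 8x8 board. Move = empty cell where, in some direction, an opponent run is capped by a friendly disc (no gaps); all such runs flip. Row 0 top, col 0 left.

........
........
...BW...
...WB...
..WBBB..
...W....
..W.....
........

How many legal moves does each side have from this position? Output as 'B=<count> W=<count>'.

-- B to move --
(1,3): no bracket -> illegal
(1,4): flips 1 -> legal
(1,5): no bracket -> illegal
(2,2): flips 1 -> legal
(2,5): flips 1 -> legal
(3,1): no bracket -> illegal
(3,2): flips 1 -> legal
(3,5): no bracket -> illegal
(4,1): flips 1 -> legal
(5,1): no bracket -> illegal
(5,2): no bracket -> illegal
(5,4): no bracket -> illegal
(6,1): no bracket -> illegal
(6,3): flips 1 -> legal
(6,4): no bracket -> illegal
(7,1): flips 2 -> legal
(7,2): no bracket -> illegal
(7,3): no bracket -> illegal
B mobility = 7
-- W to move --
(1,2): no bracket -> illegal
(1,3): flips 1 -> legal
(1,4): no bracket -> illegal
(2,2): flips 1 -> legal
(2,5): no bracket -> illegal
(3,2): no bracket -> illegal
(3,5): flips 2 -> legal
(3,6): no bracket -> illegal
(4,6): flips 3 -> legal
(5,2): no bracket -> illegal
(5,4): flips 2 -> legal
(5,5): flips 1 -> legal
(5,6): no bracket -> illegal
W mobility = 6

Answer: B=7 W=6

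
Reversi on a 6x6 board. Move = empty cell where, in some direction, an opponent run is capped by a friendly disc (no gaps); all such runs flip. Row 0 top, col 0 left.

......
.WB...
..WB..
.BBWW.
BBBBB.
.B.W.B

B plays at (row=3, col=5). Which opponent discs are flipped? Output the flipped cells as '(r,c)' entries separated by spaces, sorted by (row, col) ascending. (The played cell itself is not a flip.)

Dir NW: first cell '.' (not opp) -> no flip
Dir N: first cell '.' (not opp) -> no flip
Dir NE: edge -> no flip
Dir W: opp run (3,4) (3,3) capped by B -> flip
Dir E: edge -> no flip
Dir SW: first cell 'B' (not opp) -> no flip
Dir S: first cell '.' (not opp) -> no flip
Dir SE: edge -> no flip

Answer: (3,3) (3,4)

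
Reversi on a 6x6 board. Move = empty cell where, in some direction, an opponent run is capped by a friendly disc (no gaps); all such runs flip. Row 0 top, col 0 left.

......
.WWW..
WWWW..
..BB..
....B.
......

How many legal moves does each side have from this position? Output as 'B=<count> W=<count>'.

Answer: B=5 W=4

Derivation:
-- B to move --
(0,0): flips 2 -> legal
(0,1): no bracket -> illegal
(0,2): flips 2 -> legal
(0,3): flips 2 -> legal
(0,4): no bracket -> illegal
(1,0): flips 1 -> legal
(1,4): flips 1 -> legal
(2,4): no bracket -> illegal
(3,0): no bracket -> illegal
(3,1): no bracket -> illegal
(3,4): no bracket -> illegal
B mobility = 5
-- W to move --
(2,4): no bracket -> illegal
(3,1): no bracket -> illegal
(3,4): no bracket -> illegal
(3,5): no bracket -> illegal
(4,1): flips 1 -> legal
(4,2): flips 1 -> legal
(4,3): flips 2 -> legal
(4,5): no bracket -> illegal
(5,3): no bracket -> illegal
(5,4): no bracket -> illegal
(5,5): flips 2 -> legal
W mobility = 4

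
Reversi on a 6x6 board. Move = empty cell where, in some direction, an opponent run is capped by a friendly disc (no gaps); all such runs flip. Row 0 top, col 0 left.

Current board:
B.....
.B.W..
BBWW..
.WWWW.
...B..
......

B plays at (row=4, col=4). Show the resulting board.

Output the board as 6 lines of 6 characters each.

Answer: B.....
.B.W..
BBBW..
.WWBW.
...BB.
......

Derivation:
Place B at (4,4); scan 8 dirs for brackets.
Dir NW: opp run (3,3) (2,2) capped by B -> flip
Dir N: opp run (3,4), next='.' -> no flip
Dir NE: first cell '.' (not opp) -> no flip
Dir W: first cell 'B' (not opp) -> no flip
Dir E: first cell '.' (not opp) -> no flip
Dir SW: first cell '.' (not opp) -> no flip
Dir S: first cell '.' (not opp) -> no flip
Dir SE: first cell '.' (not opp) -> no flip
All flips: (2,2) (3,3)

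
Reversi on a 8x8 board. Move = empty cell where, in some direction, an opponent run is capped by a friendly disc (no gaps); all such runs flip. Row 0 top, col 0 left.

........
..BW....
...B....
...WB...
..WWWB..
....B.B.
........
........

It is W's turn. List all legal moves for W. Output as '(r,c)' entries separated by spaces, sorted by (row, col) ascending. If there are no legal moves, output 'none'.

Answer: (1,1) (2,4) (2,5) (3,5) (4,6) (6,4) (6,5)

Derivation:
(0,1): no bracket -> illegal
(0,2): no bracket -> illegal
(0,3): no bracket -> illegal
(1,1): flips 1 -> legal
(1,4): no bracket -> illegal
(2,1): no bracket -> illegal
(2,2): no bracket -> illegal
(2,4): flips 1 -> legal
(2,5): flips 1 -> legal
(3,2): no bracket -> illegal
(3,5): flips 1 -> legal
(3,6): no bracket -> illegal
(4,6): flips 1 -> legal
(4,7): no bracket -> illegal
(5,3): no bracket -> illegal
(5,5): no bracket -> illegal
(5,7): no bracket -> illegal
(6,3): no bracket -> illegal
(6,4): flips 1 -> legal
(6,5): flips 1 -> legal
(6,6): no bracket -> illegal
(6,7): no bracket -> illegal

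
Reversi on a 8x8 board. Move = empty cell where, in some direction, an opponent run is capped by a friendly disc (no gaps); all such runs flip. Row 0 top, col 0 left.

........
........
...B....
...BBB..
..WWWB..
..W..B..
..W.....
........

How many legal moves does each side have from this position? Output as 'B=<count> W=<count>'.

-- B to move --
(3,1): no bracket -> illegal
(3,2): no bracket -> illegal
(4,1): flips 3 -> legal
(5,1): flips 1 -> legal
(5,3): flips 2 -> legal
(5,4): flips 1 -> legal
(6,1): flips 2 -> legal
(6,3): no bracket -> illegal
(7,1): no bracket -> illegal
(7,2): no bracket -> illegal
(7,3): no bracket -> illegal
B mobility = 5
-- W to move --
(1,2): no bracket -> illegal
(1,3): flips 2 -> legal
(1,4): no bracket -> illegal
(2,2): flips 1 -> legal
(2,4): flips 2 -> legal
(2,5): flips 1 -> legal
(2,6): flips 1 -> legal
(3,2): no bracket -> illegal
(3,6): no bracket -> illegal
(4,6): flips 1 -> legal
(5,4): no bracket -> illegal
(5,6): no bracket -> illegal
(6,4): no bracket -> illegal
(6,5): no bracket -> illegal
(6,6): flips 1 -> legal
W mobility = 7

Answer: B=5 W=7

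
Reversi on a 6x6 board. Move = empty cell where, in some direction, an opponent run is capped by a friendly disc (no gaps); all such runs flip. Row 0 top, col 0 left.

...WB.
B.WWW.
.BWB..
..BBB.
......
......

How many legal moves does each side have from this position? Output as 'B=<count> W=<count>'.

-- B to move --
(0,1): flips 1 -> legal
(0,2): flips 3 -> legal
(0,5): flips 1 -> legal
(1,1): flips 1 -> legal
(1,5): no bracket -> illegal
(2,4): flips 1 -> legal
(2,5): no bracket -> illegal
(3,1): flips 2 -> legal
B mobility = 6
-- W to move --
(0,0): no bracket -> illegal
(0,1): no bracket -> illegal
(0,5): flips 1 -> legal
(1,1): no bracket -> illegal
(1,5): no bracket -> illegal
(2,0): flips 1 -> legal
(2,4): flips 1 -> legal
(2,5): no bracket -> illegal
(3,0): flips 1 -> legal
(3,1): no bracket -> illegal
(3,5): no bracket -> illegal
(4,1): flips 2 -> legal
(4,2): flips 1 -> legal
(4,3): flips 2 -> legal
(4,4): flips 1 -> legal
(4,5): flips 2 -> legal
W mobility = 9

Answer: B=6 W=9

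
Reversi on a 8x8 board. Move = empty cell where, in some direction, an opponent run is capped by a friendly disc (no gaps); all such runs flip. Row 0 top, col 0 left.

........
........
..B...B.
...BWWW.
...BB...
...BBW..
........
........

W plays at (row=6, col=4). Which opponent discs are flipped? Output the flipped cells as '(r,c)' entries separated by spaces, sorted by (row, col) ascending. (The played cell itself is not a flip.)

Answer: (4,4) (5,4)

Derivation:
Dir NW: opp run (5,3), next='.' -> no flip
Dir N: opp run (5,4) (4,4) capped by W -> flip
Dir NE: first cell 'W' (not opp) -> no flip
Dir W: first cell '.' (not opp) -> no flip
Dir E: first cell '.' (not opp) -> no flip
Dir SW: first cell '.' (not opp) -> no flip
Dir S: first cell '.' (not opp) -> no flip
Dir SE: first cell '.' (not opp) -> no flip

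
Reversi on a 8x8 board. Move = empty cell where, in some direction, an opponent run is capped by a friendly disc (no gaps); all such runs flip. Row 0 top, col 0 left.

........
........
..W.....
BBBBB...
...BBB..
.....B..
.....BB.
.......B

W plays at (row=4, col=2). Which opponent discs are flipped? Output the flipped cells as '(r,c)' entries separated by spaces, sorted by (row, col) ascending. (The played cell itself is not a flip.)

Dir NW: opp run (3,1), next='.' -> no flip
Dir N: opp run (3,2) capped by W -> flip
Dir NE: opp run (3,3), next='.' -> no flip
Dir W: first cell '.' (not opp) -> no flip
Dir E: opp run (4,3) (4,4) (4,5), next='.' -> no flip
Dir SW: first cell '.' (not opp) -> no flip
Dir S: first cell '.' (not opp) -> no flip
Dir SE: first cell '.' (not opp) -> no flip

Answer: (3,2)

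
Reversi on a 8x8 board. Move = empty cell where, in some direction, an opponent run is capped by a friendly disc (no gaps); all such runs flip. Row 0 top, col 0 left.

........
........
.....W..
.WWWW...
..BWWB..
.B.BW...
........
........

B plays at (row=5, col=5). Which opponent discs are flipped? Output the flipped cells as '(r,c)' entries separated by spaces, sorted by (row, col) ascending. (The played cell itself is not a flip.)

Answer: (5,4)

Derivation:
Dir NW: opp run (4,4) (3,3), next='.' -> no flip
Dir N: first cell 'B' (not opp) -> no flip
Dir NE: first cell '.' (not opp) -> no flip
Dir W: opp run (5,4) capped by B -> flip
Dir E: first cell '.' (not opp) -> no flip
Dir SW: first cell '.' (not opp) -> no flip
Dir S: first cell '.' (not opp) -> no flip
Dir SE: first cell '.' (not opp) -> no flip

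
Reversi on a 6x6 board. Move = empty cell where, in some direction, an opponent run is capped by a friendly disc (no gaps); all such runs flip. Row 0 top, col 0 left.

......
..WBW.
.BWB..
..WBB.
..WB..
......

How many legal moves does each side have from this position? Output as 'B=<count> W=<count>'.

-- B to move --
(0,1): flips 1 -> legal
(0,2): no bracket -> illegal
(0,3): flips 1 -> legal
(0,4): no bracket -> illegal
(0,5): flips 1 -> legal
(1,1): flips 2 -> legal
(1,5): flips 1 -> legal
(2,4): no bracket -> illegal
(2,5): no bracket -> illegal
(3,1): flips 2 -> legal
(4,1): flips 2 -> legal
(5,1): flips 1 -> legal
(5,2): no bracket -> illegal
(5,3): no bracket -> illegal
B mobility = 8
-- W to move --
(0,2): no bracket -> illegal
(0,3): no bracket -> illegal
(0,4): flips 1 -> legal
(1,0): flips 1 -> legal
(1,1): no bracket -> illegal
(2,0): flips 1 -> legal
(2,4): flips 2 -> legal
(2,5): no bracket -> illegal
(3,0): flips 1 -> legal
(3,1): no bracket -> illegal
(3,5): flips 2 -> legal
(4,4): flips 2 -> legal
(4,5): flips 2 -> legal
(5,2): no bracket -> illegal
(5,3): no bracket -> illegal
(5,4): flips 1 -> legal
W mobility = 9

Answer: B=8 W=9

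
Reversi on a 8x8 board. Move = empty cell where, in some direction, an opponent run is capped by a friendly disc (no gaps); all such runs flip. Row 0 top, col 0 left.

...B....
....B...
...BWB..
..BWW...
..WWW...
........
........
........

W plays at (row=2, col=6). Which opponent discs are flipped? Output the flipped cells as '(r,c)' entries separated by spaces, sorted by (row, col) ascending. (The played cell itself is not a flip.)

Dir NW: first cell '.' (not opp) -> no flip
Dir N: first cell '.' (not opp) -> no flip
Dir NE: first cell '.' (not opp) -> no flip
Dir W: opp run (2,5) capped by W -> flip
Dir E: first cell '.' (not opp) -> no flip
Dir SW: first cell '.' (not opp) -> no flip
Dir S: first cell '.' (not opp) -> no flip
Dir SE: first cell '.' (not opp) -> no flip

Answer: (2,5)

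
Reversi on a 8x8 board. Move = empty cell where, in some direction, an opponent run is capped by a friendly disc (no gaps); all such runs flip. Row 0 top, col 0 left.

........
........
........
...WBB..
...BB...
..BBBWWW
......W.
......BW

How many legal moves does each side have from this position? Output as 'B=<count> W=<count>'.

Answer: B=4 W=4

Derivation:
-- B to move --
(2,2): flips 1 -> legal
(2,3): flips 1 -> legal
(2,4): no bracket -> illegal
(3,2): flips 1 -> legal
(4,2): no bracket -> illegal
(4,5): no bracket -> illegal
(4,6): flips 2 -> legal
(4,7): no bracket -> illegal
(6,4): no bracket -> illegal
(6,5): no bracket -> illegal
(6,7): no bracket -> illegal
(7,5): no bracket -> illegal
B mobility = 4
-- W to move --
(2,3): no bracket -> illegal
(2,4): no bracket -> illegal
(2,5): no bracket -> illegal
(2,6): no bracket -> illegal
(3,2): no bracket -> illegal
(3,6): flips 2 -> legal
(4,1): no bracket -> illegal
(4,2): no bracket -> illegal
(4,5): no bracket -> illegal
(4,6): no bracket -> illegal
(5,1): flips 3 -> legal
(6,1): no bracket -> illegal
(6,2): no bracket -> illegal
(6,3): flips 2 -> legal
(6,4): no bracket -> illegal
(6,5): no bracket -> illegal
(6,7): no bracket -> illegal
(7,5): flips 1 -> legal
W mobility = 4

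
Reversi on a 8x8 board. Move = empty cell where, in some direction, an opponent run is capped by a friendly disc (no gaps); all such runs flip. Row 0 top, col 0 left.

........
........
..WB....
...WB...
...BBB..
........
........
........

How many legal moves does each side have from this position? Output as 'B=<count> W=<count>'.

-- B to move --
(1,1): flips 2 -> legal
(1,2): no bracket -> illegal
(1,3): no bracket -> illegal
(2,1): flips 1 -> legal
(2,4): no bracket -> illegal
(3,1): no bracket -> illegal
(3,2): flips 1 -> legal
(4,2): no bracket -> illegal
B mobility = 3
-- W to move --
(1,2): no bracket -> illegal
(1,3): flips 1 -> legal
(1,4): no bracket -> illegal
(2,4): flips 1 -> legal
(2,5): no bracket -> illegal
(3,2): no bracket -> illegal
(3,5): flips 1 -> legal
(3,6): no bracket -> illegal
(4,2): no bracket -> illegal
(4,6): no bracket -> illegal
(5,2): no bracket -> illegal
(5,3): flips 1 -> legal
(5,4): no bracket -> illegal
(5,5): flips 1 -> legal
(5,6): no bracket -> illegal
W mobility = 5

Answer: B=3 W=5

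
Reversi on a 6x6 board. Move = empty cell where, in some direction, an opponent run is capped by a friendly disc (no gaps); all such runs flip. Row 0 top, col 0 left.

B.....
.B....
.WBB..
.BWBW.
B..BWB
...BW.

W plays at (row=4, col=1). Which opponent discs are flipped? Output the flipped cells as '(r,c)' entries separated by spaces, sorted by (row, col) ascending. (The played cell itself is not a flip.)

Answer: (3,1)

Derivation:
Dir NW: first cell '.' (not opp) -> no flip
Dir N: opp run (3,1) capped by W -> flip
Dir NE: first cell 'W' (not opp) -> no flip
Dir W: opp run (4,0), next=edge -> no flip
Dir E: first cell '.' (not opp) -> no flip
Dir SW: first cell '.' (not opp) -> no flip
Dir S: first cell '.' (not opp) -> no flip
Dir SE: first cell '.' (not opp) -> no flip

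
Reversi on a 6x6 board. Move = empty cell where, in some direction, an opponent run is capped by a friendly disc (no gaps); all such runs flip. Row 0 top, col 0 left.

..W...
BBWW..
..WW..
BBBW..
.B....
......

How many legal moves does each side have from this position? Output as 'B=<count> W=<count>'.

Answer: B=4 W=5

Derivation:
-- B to move --
(0,1): no bracket -> illegal
(0,3): no bracket -> illegal
(0,4): flips 2 -> legal
(1,4): flips 3 -> legal
(2,1): no bracket -> illegal
(2,4): no bracket -> illegal
(3,4): flips 1 -> legal
(4,2): no bracket -> illegal
(4,3): no bracket -> illegal
(4,4): flips 2 -> legal
B mobility = 4
-- W to move --
(0,0): flips 1 -> legal
(0,1): no bracket -> illegal
(2,0): flips 1 -> legal
(2,1): no bracket -> illegal
(4,0): flips 1 -> legal
(4,2): flips 1 -> legal
(4,3): no bracket -> illegal
(5,0): flips 2 -> legal
(5,1): no bracket -> illegal
(5,2): no bracket -> illegal
W mobility = 5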